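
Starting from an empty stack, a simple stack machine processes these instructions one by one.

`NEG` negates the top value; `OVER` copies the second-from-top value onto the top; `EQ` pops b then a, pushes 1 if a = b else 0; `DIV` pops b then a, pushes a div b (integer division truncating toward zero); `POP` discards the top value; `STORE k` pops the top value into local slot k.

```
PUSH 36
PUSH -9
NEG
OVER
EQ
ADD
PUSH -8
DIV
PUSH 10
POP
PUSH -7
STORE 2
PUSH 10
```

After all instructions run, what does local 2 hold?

-7

PUSH 36 -> 36
PUSH -9 -> 36 -9
NEG     -> 36 9
OVER    -> 36 9 36
EQ      -> 36 0
ADD     -> 36
PUSH -8 -> 36 -8
DIV     -> -4
PUSH 10 -> -4 10
POP     -> -4
PUSH -7 -> -4 -7
STORE 2 -> -4
PUSH 10 -> -4 10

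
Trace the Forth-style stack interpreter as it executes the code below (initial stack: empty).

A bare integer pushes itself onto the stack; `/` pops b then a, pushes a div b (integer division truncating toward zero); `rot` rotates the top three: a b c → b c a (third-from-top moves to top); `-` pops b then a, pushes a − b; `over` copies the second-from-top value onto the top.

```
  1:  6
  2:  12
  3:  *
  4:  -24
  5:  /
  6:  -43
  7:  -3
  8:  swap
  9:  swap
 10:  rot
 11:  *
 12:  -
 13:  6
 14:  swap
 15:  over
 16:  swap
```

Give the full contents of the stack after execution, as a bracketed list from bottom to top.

6    : 6
12   : 6 12
*    : 72
-24  : 72 -24
/    : -3
-43  : -3 -43
-3   : -3 -43 -3
swap : -3 -3 -43
swap : -3 -43 -3
rot  : -43 -3 -3
*    : -43 9
-    : -52
6    : -52 6
swap : 6 -52
over : 6 -52 6
swap : 6 6 -52

[6, 6, -52]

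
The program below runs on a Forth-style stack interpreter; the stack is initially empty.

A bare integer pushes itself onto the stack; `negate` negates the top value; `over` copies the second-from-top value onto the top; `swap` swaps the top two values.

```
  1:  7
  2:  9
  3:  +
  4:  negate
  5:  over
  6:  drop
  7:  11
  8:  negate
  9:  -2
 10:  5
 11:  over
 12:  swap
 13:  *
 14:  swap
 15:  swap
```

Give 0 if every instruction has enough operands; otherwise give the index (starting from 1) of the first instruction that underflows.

7       [7]
9       [7, 9]
+       [16]
negate  [-16]
over  — needs 2 operands, stack has 1 → underflow

5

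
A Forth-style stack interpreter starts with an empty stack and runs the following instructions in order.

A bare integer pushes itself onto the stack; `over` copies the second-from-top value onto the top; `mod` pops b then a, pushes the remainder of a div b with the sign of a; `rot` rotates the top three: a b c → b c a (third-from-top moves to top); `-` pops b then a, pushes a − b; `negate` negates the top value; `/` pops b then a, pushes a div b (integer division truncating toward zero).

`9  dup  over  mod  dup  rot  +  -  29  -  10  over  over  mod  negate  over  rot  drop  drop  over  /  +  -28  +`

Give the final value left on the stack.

9      : [9]
dup    : [9, 9]
over   : [9, 9, 9]
mod    : [9, 0]
dup    : [9, 0, 0]
rot    : [0, 0, 9]
+      : [0, 9]
-      : [-9]
29     : [-9, 29]
-      : [-38]
10     : [-38, 10]
over   : [-38, 10, -38]
over   : [-38, 10, -38, 10]
mod    : [-38, 10, -8]
negate : [-38, 10, 8]
over   : [-38, 10, 8, 10]
rot    : [-38, 8, 10, 10]
drop   : [-38, 8, 10]
drop   : [-38, 8]
over   : [-38, 8, -38]
/      : [-38, 0]
+      : [-38]
-28    : [-38, -28]
+      : [-66]

-66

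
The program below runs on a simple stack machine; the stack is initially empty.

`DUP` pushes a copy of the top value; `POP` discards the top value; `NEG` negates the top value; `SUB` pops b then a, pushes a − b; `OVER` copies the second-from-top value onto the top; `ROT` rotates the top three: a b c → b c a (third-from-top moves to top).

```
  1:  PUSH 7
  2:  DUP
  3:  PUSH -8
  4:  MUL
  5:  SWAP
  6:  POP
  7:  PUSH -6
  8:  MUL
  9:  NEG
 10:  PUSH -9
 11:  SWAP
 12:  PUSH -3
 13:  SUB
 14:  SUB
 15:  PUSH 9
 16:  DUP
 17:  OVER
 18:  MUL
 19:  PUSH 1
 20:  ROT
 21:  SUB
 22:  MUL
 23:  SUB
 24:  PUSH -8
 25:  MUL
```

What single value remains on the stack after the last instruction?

PUSH 7  : 7
DUP     : 7 7
PUSH -8 : 7 7 -8
MUL     : 7 -56
SWAP    : -56 7
POP     : -56
PUSH -6 : -56 -6
MUL     : 336
NEG     : -336
PUSH -9 : -336 -9
SWAP    : -9 -336
PUSH -3 : -9 -336 -3
SUB     : -9 -333
SUB     : 324
PUSH 9  : 324 9
DUP     : 324 9 9
OVER    : 324 9 9 9
MUL     : 324 9 81
PUSH 1  : 324 9 81 1
ROT     : 324 81 1 9
SUB     : 324 81 -8
MUL     : 324 -648
SUB     : 972
PUSH -8 : 972 -8
MUL     : -7776

-7776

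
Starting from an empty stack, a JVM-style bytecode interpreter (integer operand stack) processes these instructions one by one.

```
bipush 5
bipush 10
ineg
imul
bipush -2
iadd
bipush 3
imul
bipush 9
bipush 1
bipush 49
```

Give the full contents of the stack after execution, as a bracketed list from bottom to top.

bipush 5  -> 5
bipush 10 -> 5 10
ineg      -> 5 -10
imul      -> -50
bipush -2 -> -50 -2
iadd      -> -52
bipush 3  -> -52 3
imul      -> -156
bipush 9  -> -156 9
bipush 1  -> -156 9 1
bipush 49 -> -156 9 1 49

[-156, 9, 1, 49]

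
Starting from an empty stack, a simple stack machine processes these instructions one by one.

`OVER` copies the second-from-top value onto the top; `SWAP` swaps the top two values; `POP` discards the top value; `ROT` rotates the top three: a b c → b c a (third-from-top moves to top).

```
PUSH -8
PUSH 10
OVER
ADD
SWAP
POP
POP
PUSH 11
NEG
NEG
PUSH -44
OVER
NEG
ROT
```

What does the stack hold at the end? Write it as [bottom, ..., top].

PUSH -8  : [-8]
PUSH 10  : [-8, 10]
OVER     : [-8, 10, -8]
ADD      : [-8, 2]
SWAP     : [2, -8]
POP      : [2]
POP      : []
PUSH 11  : [11]
NEG      : [-11]
NEG      : [11]
PUSH -44 : [11, -44]
OVER     : [11, -44, 11]
NEG      : [11, -44, -11]
ROT      : [-44, -11, 11]

[-44, -11, 11]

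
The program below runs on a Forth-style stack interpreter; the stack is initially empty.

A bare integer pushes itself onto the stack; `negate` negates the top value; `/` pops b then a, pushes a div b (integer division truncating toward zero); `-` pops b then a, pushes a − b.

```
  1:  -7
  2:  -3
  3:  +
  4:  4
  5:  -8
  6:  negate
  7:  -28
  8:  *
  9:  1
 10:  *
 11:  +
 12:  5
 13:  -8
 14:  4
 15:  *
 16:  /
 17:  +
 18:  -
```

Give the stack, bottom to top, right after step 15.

-7     → [-7]
-3     → [-7, -3]
+      → [-10]
4      → [-10, 4]
-8     → [-10, 4, -8]
negate → [-10, 4, 8]
-28    → [-10, 4, 8, -28]
*      → [-10, 4, -224]
1      → [-10, 4, -224, 1]
*      → [-10, 4, -224]
+      → [-10, -220]
5      → [-10, -220, 5]
-8     → [-10, -220, 5, -8]
4      → [-10, -220, 5, -8, 4]
*      → [-10, -220, 5, -32]

[-10, -220, 5, -32]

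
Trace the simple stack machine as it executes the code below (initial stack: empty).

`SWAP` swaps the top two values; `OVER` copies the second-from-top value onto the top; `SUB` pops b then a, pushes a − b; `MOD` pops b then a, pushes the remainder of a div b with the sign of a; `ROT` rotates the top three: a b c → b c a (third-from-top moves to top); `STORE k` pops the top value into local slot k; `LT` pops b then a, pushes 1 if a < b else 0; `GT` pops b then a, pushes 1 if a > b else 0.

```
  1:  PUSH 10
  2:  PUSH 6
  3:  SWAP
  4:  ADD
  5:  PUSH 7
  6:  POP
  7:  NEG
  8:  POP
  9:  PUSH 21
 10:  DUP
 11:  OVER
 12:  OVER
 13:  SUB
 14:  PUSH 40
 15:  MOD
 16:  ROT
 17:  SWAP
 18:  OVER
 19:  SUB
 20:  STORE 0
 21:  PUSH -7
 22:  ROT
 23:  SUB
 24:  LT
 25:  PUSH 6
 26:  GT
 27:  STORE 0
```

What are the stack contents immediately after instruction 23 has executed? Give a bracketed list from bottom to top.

[21, -28]

PUSH 10 → [10]
PUSH 6  → [10, 6]
SWAP    → [6, 10]
ADD     → [16]
PUSH 7  → [16, 7]
POP     → [16]
NEG     → [-16]
POP     → []
PUSH 21 → [21]
DUP     → [21, 21]
OVER    → [21, 21, 21]
OVER    → [21, 21, 21, 21]
SUB     → [21, 21, 0]
PUSH 40 → [21, 21, 0, 40]
MOD     → [21, 21, 0]
ROT     → [21, 0, 21]
SWAP    → [21, 21, 0]
OVER    → [21, 21, 0, 21]
SUB     → [21, 21, -21]
STORE 0 → [21, 21]
PUSH -7 → [21, 21, -7]
ROT     → [21, -7, 21]
SUB     → [21, -28]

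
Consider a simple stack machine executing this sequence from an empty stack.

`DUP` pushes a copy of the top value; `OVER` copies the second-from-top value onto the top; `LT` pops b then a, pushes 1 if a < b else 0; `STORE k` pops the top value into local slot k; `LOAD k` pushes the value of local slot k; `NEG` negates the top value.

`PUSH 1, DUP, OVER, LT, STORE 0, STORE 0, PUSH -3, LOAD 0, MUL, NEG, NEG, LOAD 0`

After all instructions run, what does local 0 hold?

1

PUSH 1  -> 1
DUP     -> 1 1
OVER    -> 1 1 1
LT      -> 1 0
STORE 0 -> 1
STORE 0 -> (empty)
PUSH -3 -> -3
LOAD 0  -> -3 1
MUL     -> -3
NEG     -> 3
NEG     -> -3
LOAD 0  -> -3 1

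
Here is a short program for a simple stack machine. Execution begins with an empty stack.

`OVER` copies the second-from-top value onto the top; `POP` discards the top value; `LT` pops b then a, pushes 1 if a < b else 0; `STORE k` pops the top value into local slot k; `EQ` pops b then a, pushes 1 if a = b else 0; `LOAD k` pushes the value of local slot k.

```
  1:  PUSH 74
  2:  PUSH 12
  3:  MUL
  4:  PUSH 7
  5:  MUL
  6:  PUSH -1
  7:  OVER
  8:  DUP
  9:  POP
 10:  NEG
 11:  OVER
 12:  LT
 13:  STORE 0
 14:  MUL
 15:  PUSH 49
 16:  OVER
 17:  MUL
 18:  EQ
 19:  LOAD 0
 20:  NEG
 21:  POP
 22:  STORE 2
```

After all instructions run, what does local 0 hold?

PUSH 74 : [74]
PUSH 12 : [74, 12]
MUL     : [888]
PUSH 7  : [888, 7]
MUL     : [6216]
PUSH -1 : [6216, -1]
OVER    : [6216, -1, 6216]
DUP     : [6216, -1, 6216, 6216]
POP     : [6216, -1, 6216]
NEG     : [6216, -1, -6216]
OVER    : [6216, -1, -6216, -1]
LT      : [6216, -1, 1]
STORE 0 : [6216, -1]
MUL     : [-6216]
PUSH 49 : [-6216, 49]
OVER    : [-6216, 49, -6216]
MUL     : [-6216, -304584]
EQ      : [0]
LOAD 0  : [0, 1]
NEG     : [0, -1]
POP     : [0]
STORE 2 : []

1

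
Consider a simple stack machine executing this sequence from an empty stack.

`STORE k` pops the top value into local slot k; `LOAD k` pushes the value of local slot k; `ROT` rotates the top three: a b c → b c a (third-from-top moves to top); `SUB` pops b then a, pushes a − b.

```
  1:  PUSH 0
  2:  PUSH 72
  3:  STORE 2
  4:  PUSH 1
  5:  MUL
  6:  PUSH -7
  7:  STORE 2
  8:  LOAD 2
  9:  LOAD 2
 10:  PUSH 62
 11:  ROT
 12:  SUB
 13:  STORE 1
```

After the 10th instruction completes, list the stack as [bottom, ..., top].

[0, -7, -7, 62]

PUSH 0   0
PUSH 72  0 72
STORE 2  0
PUSH 1   0 1
MUL      0
PUSH -7  0 -7
STORE 2  0
LOAD 2   0 -7
LOAD 2   0 -7 -7
PUSH 62  0 -7 -7 62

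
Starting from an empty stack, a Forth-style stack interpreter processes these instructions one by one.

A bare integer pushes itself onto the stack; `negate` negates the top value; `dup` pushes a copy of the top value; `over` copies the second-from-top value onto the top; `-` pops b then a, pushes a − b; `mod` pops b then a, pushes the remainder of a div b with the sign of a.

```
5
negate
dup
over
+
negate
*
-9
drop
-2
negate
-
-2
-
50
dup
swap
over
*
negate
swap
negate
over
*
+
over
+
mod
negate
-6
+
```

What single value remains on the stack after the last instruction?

44

5      : [5]
negate : [-5]
dup    : [-5, -5]
over   : [-5, -5, -5]
+      : [-5, -10]
negate : [-5, 10]
*      : [-50]
-9     : [-50, -9]
drop   : [-50]
-2     : [-50, -2]
negate : [-50, 2]
-      : [-52]
-2     : [-52, -2]
-      : [-50]
50     : [-50, 50]
dup    : [-50, 50, 50]
swap   : [-50, 50, 50]
over   : [-50, 50, 50, 50]
*      : [-50, 50, 2500]
negate : [-50, 50, -2500]
swap   : [-50, -2500, 50]
negate : [-50, -2500, -50]
over   : [-50, -2500, -50, -2500]
*      : [-50, -2500, 125000]
+      : [-50, 122500]
over   : [-50, 122500, -50]
+      : [-50, 122450]
mod    : [-50]
negate : [50]
-6     : [50, -6]
+      : [44]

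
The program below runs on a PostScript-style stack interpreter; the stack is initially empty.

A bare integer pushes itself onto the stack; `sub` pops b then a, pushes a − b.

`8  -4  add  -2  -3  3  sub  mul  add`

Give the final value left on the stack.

16

8   -> [8]
-4  -> [8, -4]
add -> [4]
-2  -> [4, -2]
-3  -> [4, -2, -3]
3   -> [4, -2, -3, 3]
sub -> [4, -2, -6]
mul -> [4, 12]
add -> [16]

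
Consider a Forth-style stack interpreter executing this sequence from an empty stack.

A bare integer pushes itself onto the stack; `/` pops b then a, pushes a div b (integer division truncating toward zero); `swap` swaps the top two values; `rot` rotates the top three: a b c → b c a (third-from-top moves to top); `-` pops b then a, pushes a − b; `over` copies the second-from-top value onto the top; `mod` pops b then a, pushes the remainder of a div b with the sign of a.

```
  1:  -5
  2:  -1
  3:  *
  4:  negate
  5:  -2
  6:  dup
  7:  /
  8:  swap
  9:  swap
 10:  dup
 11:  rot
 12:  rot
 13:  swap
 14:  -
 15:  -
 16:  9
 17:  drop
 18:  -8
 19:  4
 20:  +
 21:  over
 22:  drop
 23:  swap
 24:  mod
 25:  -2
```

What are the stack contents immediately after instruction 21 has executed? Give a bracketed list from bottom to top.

-5      [-5]
-1      [-5, -1]
*       [5]
negate  [-5]
-2      [-5, -2]
dup     [-5, -2, -2]
/       [-5, 1]
swap    [1, -5]
swap    [-5, 1]
dup     [-5, 1, 1]
rot     [1, 1, -5]
rot     [1, -5, 1]
swap    [1, 1, -5]
-       [1, 6]
-       [-5]
9       [-5, 9]
drop    [-5]
-8      [-5, -8]
4       [-5, -8, 4]
+       [-5, -4]
over    [-5, -4, -5]

[-5, -4, -5]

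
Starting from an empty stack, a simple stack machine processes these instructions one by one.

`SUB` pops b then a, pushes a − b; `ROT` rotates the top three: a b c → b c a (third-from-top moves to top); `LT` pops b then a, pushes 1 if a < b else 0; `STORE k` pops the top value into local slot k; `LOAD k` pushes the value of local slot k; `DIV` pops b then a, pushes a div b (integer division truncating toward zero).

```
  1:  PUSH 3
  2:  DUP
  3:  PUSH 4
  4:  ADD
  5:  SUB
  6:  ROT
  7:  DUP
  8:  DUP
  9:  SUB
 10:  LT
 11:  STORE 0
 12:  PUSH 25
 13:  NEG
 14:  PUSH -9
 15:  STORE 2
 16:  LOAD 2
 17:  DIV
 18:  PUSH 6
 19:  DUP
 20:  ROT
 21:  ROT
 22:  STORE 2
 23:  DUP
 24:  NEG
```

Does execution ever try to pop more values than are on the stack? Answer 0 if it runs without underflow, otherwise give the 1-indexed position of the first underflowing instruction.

PUSH 3 -> 3
DUP    -> 3 3
PUSH 4 -> 3 3 4
ADD    -> 3 7
SUB    -> -4
ROT  — needs 3 operands, stack has 1 → underflow

6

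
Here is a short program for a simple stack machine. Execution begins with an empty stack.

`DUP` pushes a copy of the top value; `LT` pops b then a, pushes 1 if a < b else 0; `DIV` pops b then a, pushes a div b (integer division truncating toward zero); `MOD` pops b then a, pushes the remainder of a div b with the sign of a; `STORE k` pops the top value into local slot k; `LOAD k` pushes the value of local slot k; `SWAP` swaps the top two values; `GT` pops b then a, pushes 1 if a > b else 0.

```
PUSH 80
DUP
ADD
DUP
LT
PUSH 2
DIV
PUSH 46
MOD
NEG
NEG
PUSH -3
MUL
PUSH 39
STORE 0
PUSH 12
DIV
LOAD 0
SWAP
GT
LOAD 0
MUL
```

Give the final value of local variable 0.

PUSH 80 → [80]
DUP     → [80, 80]
ADD     → [160]
DUP     → [160, 160]
LT      → [0]
PUSH 2  → [0, 2]
DIV     → [0]
PUSH 46 → [0, 46]
MOD     → [0]
NEG     → [0]
NEG     → [0]
PUSH -3 → [0, -3]
MUL     → [0]
PUSH 39 → [0, 39]
STORE 0 → [0]
PUSH 12 → [0, 12]
DIV     → [0]
LOAD 0  → [0, 39]
SWAP    → [39, 0]
GT      → [1]
LOAD 0  → [1, 39]
MUL     → [39]

39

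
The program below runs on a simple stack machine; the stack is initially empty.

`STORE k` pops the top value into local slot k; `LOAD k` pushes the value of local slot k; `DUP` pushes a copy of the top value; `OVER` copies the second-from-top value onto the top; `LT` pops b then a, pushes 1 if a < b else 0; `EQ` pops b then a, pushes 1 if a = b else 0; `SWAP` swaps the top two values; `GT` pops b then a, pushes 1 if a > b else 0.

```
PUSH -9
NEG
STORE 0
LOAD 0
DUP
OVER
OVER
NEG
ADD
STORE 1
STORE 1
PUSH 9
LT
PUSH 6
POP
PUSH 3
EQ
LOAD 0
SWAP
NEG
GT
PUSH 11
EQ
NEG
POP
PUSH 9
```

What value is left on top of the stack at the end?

9

PUSH -9 -> [-9]
NEG     -> [9]
STORE 0 -> []
LOAD 0  -> [9]
DUP     -> [9, 9]
OVER    -> [9, 9, 9]
OVER    -> [9, 9, 9, 9]
NEG     -> [9, 9, 9, -9]
ADD     -> [9, 9, 0]
STORE 1 -> [9, 9]
STORE 1 -> [9]
PUSH 9  -> [9, 9]
LT      -> [0]
PUSH 6  -> [0, 6]
POP     -> [0]
PUSH 3  -> [0, 3]
EQ      -> [0]
LOAD 0  -> [0, 9]
SWAP    -> [9, 0]
NEG     -> [9, 0]
GT      -> [1]
PUSH 11 -> [1, 11]
EQ      -> [0]
NEG     -> [0]
POP     -> []
PUSH 9  -> [9]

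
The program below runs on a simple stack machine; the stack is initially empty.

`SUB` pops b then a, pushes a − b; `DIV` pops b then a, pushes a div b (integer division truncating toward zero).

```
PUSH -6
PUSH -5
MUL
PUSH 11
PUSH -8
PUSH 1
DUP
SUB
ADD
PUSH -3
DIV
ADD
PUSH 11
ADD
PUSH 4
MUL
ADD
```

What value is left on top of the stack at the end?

PUSH -6 -> [-6]
PUSH -5 -> [-6, -5]
MUL     -> [30]
PUSH 11 -> [30, 11]
PUSH -8 -> [30, 11, -8]
PUSH 1  -> [30, 11, -8, 1]
DUP     -> [30, 11, -8, 1, 1]
SUB     -> [30, 11, -8, 0]
ADD     -> [30, 11, -8]
PUSH -3 -> [30, 11, -8, -3]
DIV     -> [30, 11, 2]
ADD     -> [30, 13]
PUSH 11 -> [30, 13, 11]
ADD     -> [30, 24]
PUSH 4  -> [30, 24, 4]
MUL     -> [30, 96]
ADD     -> [126]

126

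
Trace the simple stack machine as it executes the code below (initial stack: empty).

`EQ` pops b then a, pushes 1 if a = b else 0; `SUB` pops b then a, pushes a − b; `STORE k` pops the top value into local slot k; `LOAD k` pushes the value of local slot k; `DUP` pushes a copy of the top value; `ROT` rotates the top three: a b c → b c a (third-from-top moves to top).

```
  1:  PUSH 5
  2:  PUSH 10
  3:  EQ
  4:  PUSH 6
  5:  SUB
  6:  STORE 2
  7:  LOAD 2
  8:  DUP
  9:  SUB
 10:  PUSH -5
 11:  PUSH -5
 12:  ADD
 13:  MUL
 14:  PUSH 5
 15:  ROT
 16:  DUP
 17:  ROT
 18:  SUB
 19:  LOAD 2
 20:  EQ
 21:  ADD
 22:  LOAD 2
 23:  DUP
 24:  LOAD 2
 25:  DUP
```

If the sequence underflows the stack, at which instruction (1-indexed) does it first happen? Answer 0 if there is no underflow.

15

PUSH 5   [5]
PUSH 10  [5, 10]
EQ       [0]
PUSH 6   [0, 6]
SUB      [-6]
STORE 2  []
LOAD 2   [-6]
DUP      [-6, -6]
SUB      [0]
PUSH -5  [0, -5]
PUSH -5  [0, -5, -5]
ADD      [0, -10]
MUL      [0]
PUSH 5   [0, 5]
ROT  — needs 3 operands, stack has 2 → underflow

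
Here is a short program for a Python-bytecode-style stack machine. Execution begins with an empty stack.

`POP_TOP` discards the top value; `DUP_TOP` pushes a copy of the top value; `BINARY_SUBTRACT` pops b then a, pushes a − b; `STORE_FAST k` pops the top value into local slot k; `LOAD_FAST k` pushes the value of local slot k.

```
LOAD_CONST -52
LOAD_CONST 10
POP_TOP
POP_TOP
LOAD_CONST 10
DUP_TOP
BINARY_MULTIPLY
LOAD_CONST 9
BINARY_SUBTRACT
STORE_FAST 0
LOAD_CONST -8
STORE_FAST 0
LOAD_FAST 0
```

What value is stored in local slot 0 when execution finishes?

LOAD_CONST -52  -> -52
LOAD_CONST 10   -> -52 10
POP_TOP         -> -52
POP_TOP         -> (empty)
LOAD_CONST 10   -> 10
DUP_TOP         -> 10 10
BINARY_MULTIPLY -> 100
LOAD_CONST 9    -> 100 9
BINARY_SUBTRACT -> 91
STORE_FAST 0    -> (empty)
LOAD_CONST -8   -> -8
STORE_FAST 0    -> (empty)
LOAD_FAST 0     -> -8

-8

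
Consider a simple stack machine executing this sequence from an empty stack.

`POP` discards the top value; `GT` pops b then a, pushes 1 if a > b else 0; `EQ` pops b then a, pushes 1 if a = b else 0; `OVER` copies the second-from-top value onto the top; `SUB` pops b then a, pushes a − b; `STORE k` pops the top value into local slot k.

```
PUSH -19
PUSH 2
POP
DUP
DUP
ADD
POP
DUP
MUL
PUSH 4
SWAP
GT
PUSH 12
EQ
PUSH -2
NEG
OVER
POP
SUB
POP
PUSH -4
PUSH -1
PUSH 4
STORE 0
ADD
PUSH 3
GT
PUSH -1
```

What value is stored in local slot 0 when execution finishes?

PUSH -19  -19
PUSH 2    -19 2
POP       -19
DUP       -19 -19
DUP       -19 -19 -19
ADD       -19 -38
POP       -19
DUP       -19 -19
MUL       361
PUSH 4    361 4
SWAP      4 361
GT        0
PUSH 12   0 12
EQ        0
PUSH -2   0 -2
NEG       0 2
OVER      0 2 0
POP       0 2
SUB       -2
POP       (empty)
PUSH -4   -4
PUSH -1   -4 -1
PUSH 4    -4 -1 4
STORE 0   -4 -1
ADD       -5
PUSH 3    -5 3
GT        0
PUSH -1   0 -1

4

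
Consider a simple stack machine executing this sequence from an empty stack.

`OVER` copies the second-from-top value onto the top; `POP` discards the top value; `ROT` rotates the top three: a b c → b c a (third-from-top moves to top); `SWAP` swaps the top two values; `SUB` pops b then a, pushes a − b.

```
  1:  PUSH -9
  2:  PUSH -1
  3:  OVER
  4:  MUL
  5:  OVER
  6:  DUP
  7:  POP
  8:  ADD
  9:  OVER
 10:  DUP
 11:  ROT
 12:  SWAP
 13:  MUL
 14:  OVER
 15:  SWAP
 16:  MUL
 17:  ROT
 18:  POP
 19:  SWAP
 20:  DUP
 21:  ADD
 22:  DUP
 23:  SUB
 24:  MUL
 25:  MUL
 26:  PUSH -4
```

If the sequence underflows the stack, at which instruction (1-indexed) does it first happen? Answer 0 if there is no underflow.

25

PUSH -9 → -9
PUSH -1 → -9 -1
OVER    → -9 -1 -9
MUL     → -9 9
OVER    → -9 9 -9
DUP     → -9 9 -9 -9
POP     → -9 9 -9
ADD     → -9 0
OVER    → -9 0 -9
DUP     → -9 0 -9 -9
ROT     → -9 -9 -9 0
SWAP    → -9 -9 0 -9
MUL     → -9 -9 0
OVER    → -9 -9 0 -9
SWAP    → -9 -9 -9 0
MUL     → -9 -9 0
ROT     → -9 0 -9
POP     → -9 0
SWAP    → 0 -9
DUP     → 0 -9 -9
ADD     → 0 -18
DUP     → 0 -18 -18
SUB     → 0 0
MUL     → 0
MUL  — needs 2 operands, stack has 1 → underflow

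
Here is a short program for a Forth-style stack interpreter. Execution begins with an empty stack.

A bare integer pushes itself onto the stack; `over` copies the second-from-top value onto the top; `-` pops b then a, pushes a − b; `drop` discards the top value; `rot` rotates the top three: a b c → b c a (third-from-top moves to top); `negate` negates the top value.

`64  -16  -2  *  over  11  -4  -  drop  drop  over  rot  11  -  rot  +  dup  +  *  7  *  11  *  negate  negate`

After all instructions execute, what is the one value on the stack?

837760

64     : 64
-16    : 64 -16
-2     : 64 -16 -2
*      : 64 32
over   : 64 32 64
11     : 64 32 64 11
-4     : 64 32 64 11 -4
-      : 64 32 64 15
drop   : 64 32 64
drop   : 64 32
over   : 64 32 64
rot    : 32 64 64
11     : 32 64 64 11
-      : 32 64 53
rot    : 64 53 32
+      : 64 85
dup    : 64 85 85
+      : 64 170
*      : 10880
7      : 10880 7
*      : 76160
11     : 76160 11
*      : 837760
negate : -837760
negate : 837760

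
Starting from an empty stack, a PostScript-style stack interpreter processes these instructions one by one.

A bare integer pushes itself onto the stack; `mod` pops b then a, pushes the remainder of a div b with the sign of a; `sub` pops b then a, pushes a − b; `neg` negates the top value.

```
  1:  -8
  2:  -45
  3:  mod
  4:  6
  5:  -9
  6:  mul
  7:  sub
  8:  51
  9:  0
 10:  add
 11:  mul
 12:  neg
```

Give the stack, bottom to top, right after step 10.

-8  -> [-8]
-45 -> [-8, -45]
mod -> [-8]
6   -> [-8, 6]
-9  -> [-8, 6, -9]
mul -> [-8, -54]
sub -> [46]
51  -> [46, 51]
0   -> [46, 51, 0]
add -> [46, 51]

[46, 51]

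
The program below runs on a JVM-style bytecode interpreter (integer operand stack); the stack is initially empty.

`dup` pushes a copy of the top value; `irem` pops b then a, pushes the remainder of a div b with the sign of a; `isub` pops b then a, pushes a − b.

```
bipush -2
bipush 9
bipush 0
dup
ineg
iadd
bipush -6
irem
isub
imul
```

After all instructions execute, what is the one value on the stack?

bipush -2 → [-2]
bipush 9  → [-2, 9]
bipush 0  → [-2, 9, 0]
dup       → [-2, 9, 0, 0]
ineg      → [-2, 9, 0, 0]
iadd      → [-2, 9, 0]
bipush -6 → [-2, 9, 0, -6]
irem      → [-2, 9, 0]
isub      → [-2, 9]
imul      → [-18]

-18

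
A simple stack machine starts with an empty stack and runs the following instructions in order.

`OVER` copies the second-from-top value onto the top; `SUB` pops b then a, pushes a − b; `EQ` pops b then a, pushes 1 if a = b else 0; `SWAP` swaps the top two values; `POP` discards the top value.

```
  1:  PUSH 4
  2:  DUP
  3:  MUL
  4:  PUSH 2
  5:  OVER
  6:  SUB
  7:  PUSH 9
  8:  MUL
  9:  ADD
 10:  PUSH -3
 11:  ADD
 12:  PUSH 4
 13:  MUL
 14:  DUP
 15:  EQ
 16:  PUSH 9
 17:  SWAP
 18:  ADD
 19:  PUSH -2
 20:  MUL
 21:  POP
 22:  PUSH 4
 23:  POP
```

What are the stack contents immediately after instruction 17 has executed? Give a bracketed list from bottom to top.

[9, 1]

PUSH 4  : 4
DUP     : 4 4
MUL     : 16
PUSH 2  : 16 2
OVER    : 16 2 16
SUB     : 16 -14
PUSH 9  : 16 -14 9
MUL     : 16 -126
ADD     : -110
PUSH -3 : -110 -3
ADD     : -113
PUSH 4  : -113 4
MUL     : -452
DUP     : -452 -452
EQ      : 1
PUSH 9  : 1 9
SWAP    : 9 1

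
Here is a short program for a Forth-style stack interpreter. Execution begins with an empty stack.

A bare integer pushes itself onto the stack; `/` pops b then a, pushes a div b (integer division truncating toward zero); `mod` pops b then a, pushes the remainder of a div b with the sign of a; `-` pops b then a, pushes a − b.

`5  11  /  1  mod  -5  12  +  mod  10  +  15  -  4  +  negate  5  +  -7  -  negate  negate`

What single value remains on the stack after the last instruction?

13

5       5
11      5 11
/       0
1       0 1
mod     0
-5      0 -5
12      0 -5 12
+       0 7
mod     0
10      0 10
+       10
15      10 15
-       -5
4       -5 4
+       -1
negate  1
5       1 5
+       6
-7      6 -7
-       13
negate  -13
negate  13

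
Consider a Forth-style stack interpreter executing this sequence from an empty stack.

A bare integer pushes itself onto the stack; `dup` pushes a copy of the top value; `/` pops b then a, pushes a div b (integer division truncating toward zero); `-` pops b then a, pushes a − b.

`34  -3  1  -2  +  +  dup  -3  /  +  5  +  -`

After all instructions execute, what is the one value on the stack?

32

34   [34]
-3   [34, -3]
1    [34, -3, 1]
-2   [34, -3, 1, -2]
+    [34, -3, -1]
+    [34, -4]
dup  [34, -4, -4]
-3   [34, -4, -4, -3]
/    [34, -4, 1]
+    [34, -3]
5    [34, -3, 5]
+    [34, 2]
-    [32]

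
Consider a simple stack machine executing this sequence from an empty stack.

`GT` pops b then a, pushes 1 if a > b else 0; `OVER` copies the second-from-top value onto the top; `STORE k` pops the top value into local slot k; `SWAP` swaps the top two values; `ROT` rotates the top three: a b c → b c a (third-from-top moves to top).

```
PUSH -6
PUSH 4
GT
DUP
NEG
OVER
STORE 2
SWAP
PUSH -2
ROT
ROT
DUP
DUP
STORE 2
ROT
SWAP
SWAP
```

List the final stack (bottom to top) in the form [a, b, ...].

[-2, 0, 0, 0]

PUSH -6 -> [-6]
PUSH 4  -> [-6, 4]
GT      -> [0]
DUP     -> [0, 0]
NEG     -> [0, 0]
OVER    -> [0, 0, 0]
STORE 2 -> [0, 0]
SWAP    -> [0, 0]
PUSH -2 -> [0, 0, -2]
ROT     -> [0, -2, 0]
ROT     -> [-2, 0, 0]
DUP     -> [-2, 0, 0, 0]
DUP     -> [-2, 0, 0, 0, 0]
STORE 2 -> [-2, 0, 0, 0]
ROT     -> [-2, 0, 0, 0]
SWAP    -> [-2, 0, 0, 0]
SWAP    -> [-2, 0, 0, 0]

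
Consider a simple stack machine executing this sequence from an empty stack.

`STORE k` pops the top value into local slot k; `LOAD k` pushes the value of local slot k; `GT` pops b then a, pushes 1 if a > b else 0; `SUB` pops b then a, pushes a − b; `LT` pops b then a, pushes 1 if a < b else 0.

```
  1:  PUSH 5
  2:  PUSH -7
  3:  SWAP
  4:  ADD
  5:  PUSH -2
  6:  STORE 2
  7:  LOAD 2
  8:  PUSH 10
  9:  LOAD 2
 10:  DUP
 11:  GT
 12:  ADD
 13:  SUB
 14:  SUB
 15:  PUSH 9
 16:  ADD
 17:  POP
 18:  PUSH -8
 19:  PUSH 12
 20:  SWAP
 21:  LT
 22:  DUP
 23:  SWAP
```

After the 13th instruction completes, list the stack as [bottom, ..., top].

[-2, -12]

PUSH 5  -> [5]
PUSH -7 -> [5, -7]
SWAP    -> [-7, 5]
ADD     -> [-2]
PUSH -2 -> [-2, -2]
STORE 2 -> [-2]
LOAD 2  -> [-2, -2]
PUSH 10 -> [-2, -2, 10]
LOAD 2  -> [-2, -2, 10, -2]
DUP     -> [-2, -2, 10, -2, -2]
GT      -> [-2, -2, 10, 0]
ADD     -> [-2, -2, 10]
SUB     -> [-2, -12]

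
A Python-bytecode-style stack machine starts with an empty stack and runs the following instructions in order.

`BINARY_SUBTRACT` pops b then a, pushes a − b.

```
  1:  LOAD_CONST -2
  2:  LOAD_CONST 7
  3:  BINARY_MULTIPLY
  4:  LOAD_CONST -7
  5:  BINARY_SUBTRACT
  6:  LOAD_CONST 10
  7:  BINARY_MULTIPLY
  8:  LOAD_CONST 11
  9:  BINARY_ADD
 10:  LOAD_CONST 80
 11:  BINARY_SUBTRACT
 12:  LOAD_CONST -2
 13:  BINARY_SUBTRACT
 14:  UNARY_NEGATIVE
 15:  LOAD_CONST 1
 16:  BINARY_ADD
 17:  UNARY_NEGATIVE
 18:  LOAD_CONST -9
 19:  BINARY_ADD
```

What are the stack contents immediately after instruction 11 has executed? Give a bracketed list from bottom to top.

LOAD_CONST -2   -> [-2]
LOAD_CONST 7    -> [-2, 7]
BINARY_MULTIPLY -> [-14]
LOAD_CONST -7   -> [-14, -7]
BINARY_SUBTRACT -> [-7]
LOAD_CONST 10   -> [-7, 10]
BINARY_MULTIPLY -> [-70]
LOAD_CONST 11   -> [-70, 11]
BINARY_ADD      -> [-59]
LOAD_CONST 80   -> [-59, 80]
BINARY_SUBTRACT -> [-139]

[-139]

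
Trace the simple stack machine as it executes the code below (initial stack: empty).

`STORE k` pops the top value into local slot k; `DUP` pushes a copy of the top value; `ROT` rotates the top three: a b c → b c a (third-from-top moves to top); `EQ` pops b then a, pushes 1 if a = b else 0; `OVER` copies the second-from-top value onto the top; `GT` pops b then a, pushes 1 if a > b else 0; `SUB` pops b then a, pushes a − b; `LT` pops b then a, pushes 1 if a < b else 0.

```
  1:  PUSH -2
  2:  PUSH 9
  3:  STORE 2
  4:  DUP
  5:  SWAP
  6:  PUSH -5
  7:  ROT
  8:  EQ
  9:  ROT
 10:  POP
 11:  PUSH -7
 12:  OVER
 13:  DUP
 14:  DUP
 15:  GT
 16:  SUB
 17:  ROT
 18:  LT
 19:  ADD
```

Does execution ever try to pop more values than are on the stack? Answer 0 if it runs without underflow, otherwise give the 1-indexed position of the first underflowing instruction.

PUSH -2 → -2
PUSH 9  → -2 9
STORE 2 → -2
DUP     → -2 -2
SWAP    → -2 -2
PUSH -5 → -2 -2 -5
ROT     → -2 -5 -2
EQ      → -2 0
ROT  — needs 3 operands, stack has 2 → underflow

9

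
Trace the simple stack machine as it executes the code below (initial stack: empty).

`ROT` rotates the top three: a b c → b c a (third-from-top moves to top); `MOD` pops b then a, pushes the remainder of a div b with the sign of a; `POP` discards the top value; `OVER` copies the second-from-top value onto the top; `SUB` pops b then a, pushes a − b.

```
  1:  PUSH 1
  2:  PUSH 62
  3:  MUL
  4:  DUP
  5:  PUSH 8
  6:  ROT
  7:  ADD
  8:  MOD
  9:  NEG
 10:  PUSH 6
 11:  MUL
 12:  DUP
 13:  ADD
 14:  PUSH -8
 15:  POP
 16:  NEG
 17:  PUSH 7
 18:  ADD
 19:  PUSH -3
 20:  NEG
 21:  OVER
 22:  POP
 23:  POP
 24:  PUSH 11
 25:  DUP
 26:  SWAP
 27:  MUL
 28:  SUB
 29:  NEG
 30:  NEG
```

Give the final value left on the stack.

630

PUSH 1  -> 1
PUSH 62 -> 1 62
MUL     -> 62
DUP     -> 62 62
PUSH 8  -> 62 62 8
ROT     -> 62 8 62
ADD     -> 62 70
MOD     -> 62
NEG     -> -62
PUSH 6  -> -62 6
MUL     -> -372
DUP     -> -372 -372
ADD     -> -744
PUSH -8 -> -744 -8
POP     -> -744
NEG     -> 744
PUSH 7  -> 744 7
ADD     -> 751
PUSH -3 -> 751 -3
NEG     -> 751 3
OVER    -> 751 3 751
POP     -> 751 3
POP     -> 751
PUSH 11 -> 751 11
DUP     -> 751 11 11
SWAP    -> 751 11 11
MUL     -> 751 121
SUB     -> 630
NEG     -> -630
NEG     -> 630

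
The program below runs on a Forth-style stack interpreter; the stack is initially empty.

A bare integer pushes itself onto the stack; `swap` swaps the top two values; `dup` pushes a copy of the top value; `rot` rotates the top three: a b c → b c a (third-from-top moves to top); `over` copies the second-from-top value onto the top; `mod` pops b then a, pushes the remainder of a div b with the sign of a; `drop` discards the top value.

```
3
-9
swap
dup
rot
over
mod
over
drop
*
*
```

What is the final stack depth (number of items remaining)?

1

3    → [3]
-9   → [3, -9]
swap → [-9, 3]
dup  → [-9, 3, 3]
rot  → [3, 3, -9]
over → [3, 3, -9, 3]
mod  → [3, 3, 0]
over → [3, 3, 0, 3]
drop → [3, 3, 0]
*    → [3, 0]
*    → [0]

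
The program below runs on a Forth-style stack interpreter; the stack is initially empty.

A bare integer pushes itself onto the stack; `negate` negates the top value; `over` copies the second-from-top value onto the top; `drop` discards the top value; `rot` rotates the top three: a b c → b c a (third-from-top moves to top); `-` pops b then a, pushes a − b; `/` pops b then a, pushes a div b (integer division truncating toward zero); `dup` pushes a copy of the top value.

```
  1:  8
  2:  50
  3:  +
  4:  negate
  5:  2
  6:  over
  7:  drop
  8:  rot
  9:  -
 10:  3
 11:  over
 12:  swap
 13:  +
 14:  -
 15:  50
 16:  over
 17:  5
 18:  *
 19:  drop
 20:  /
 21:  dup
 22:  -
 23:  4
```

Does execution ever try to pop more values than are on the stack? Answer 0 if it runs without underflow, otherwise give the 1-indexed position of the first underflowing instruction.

8       8
50      8 50
+       58
negate  -58
2       -58 2
over    -58 2 -58
drop    -58 2
rot  — needs 3 operands, stack has 2 → underflow

8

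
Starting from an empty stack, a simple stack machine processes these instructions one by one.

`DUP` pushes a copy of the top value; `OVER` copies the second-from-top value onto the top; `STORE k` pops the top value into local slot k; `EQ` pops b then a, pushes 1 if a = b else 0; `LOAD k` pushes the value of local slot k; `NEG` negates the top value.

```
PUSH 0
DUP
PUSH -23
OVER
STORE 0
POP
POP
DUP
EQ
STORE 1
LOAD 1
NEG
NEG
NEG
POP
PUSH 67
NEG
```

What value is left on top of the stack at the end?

-67

PUSH 0   → [0]
DUP      → [0, 0]
PUSH -23 → [0, 0, -23]
OVER     → [0, 0, -23, 0]
STORE 0  → [0, 0, -23]
POP      → [0, 0]
POP      → [0]
DUP      → [0, 0]
EQ       → [1]
STORE 1  → []
LOAD 1   → [1]
NEG      → [-1]
NEG      → [1]
NEG      → [-1]
POP      → []
PUSH 67  → [67]
NEG      → [-67]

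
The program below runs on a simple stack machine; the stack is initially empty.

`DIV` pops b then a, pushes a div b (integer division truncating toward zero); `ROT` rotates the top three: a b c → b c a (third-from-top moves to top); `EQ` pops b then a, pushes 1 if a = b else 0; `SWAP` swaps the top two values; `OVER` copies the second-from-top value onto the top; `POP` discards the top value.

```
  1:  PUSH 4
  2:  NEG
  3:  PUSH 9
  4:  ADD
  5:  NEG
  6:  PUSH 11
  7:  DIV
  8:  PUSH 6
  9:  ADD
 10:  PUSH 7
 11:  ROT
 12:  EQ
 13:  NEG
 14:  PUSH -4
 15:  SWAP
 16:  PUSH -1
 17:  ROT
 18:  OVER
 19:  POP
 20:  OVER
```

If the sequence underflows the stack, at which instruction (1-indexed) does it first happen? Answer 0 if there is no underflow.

11

PUSH 4  -> [4]
NEG     -> [-4]
PUSH 9  -> [-4, 9]
ADD     -> [5]
NEG     -> [-5]
PUSH 11 -> [-5, 11]
DIV     -> [0]
PUSH 6  -> [0, 6]
ADD     -> [6]
PUSH 7  -> [6, 7]
ROT  — needs 3 operands, stack has 2 → underflow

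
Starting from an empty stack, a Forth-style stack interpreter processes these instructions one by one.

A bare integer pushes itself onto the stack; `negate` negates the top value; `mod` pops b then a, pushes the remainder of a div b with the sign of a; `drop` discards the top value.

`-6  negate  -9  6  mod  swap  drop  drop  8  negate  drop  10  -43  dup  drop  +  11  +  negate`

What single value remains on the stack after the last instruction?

22

-6     : -6
negate : 6
-9     : 6 -9
6      : 6 -9 6
mod    : 6 -3
swap   : -3 6
drop   : -3
drop   : (empty)
8      : 8
negate : -8
drop   : (empty)
10     : 10
-43    : 10 -43
dup    : 10 -43 -43
drop   : 10 -43
+      : -33
11     : -33 11
+      : -22
negate : 22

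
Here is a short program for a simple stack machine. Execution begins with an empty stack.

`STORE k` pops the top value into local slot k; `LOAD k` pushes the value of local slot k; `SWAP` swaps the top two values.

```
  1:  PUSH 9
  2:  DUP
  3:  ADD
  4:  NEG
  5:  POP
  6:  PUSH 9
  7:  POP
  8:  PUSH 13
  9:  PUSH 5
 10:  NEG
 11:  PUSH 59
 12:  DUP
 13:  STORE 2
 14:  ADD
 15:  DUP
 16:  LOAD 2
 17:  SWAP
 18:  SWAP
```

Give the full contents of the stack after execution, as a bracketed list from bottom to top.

[13, 54, 54, 59]

PUSH 9  → [9]
DUP     → [9, 9]
ADD     → [18]
NEG     → [-18]
POP     → []
PUSH 9  → [9]
POP     → []
PUSH 13 → [13]
PUSH 5  → [13, 5]
NEG     → [13, -5]
PUSH 59 → [13, -5, 59]
DUP     → [13, -5, 59, 59]
STORE 2 → [13, -5, 59]
ADD     → [13, 54]
DUP     → [13, 54, 54]
LOAD 2  → [13, 54, 54, 59]
SWAP    → [13, 54, 59, 54]
SWAP    → [13, 54, 54, 59]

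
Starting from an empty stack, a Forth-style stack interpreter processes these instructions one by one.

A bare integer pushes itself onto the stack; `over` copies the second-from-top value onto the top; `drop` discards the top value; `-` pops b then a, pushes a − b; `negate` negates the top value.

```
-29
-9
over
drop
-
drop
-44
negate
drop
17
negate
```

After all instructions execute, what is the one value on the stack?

-17

-29    : [-29]
-9     : [-29, -9]
over   : [-29, -9, -29]
drop   : [-29, -9]
-      : [-20]
drop   : []
-44    : [-44]
negate : [44]
drop   : []
17     : [17]
negate : [-17]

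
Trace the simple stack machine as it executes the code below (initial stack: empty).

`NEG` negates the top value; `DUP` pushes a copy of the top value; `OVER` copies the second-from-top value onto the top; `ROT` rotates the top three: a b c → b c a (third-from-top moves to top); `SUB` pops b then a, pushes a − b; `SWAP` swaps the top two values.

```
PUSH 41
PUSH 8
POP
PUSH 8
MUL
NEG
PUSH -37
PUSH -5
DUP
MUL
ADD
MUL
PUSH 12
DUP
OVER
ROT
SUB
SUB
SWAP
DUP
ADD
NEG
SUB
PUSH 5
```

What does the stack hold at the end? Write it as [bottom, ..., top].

[7884, 5]

PUSH 41  → [41]
PUSH 8   → [41, 8]
POP      → [41]
PUSH 8   → [41, 8]
MUL      → [328]
NEG      → [-328]
PUSH -37 → [-328, -37]
PUSH -5  → [-328, -37, -5]
DUP      → [-328, -37, -5, -5]
MUL      → [-328, -37, 25]
ADD      → [-328, -12]
MUL      → [3936]
PUSH 12  → [3936, 12]
DUP      → [3936, 12, 12]
OVER     → [3936, 12, 12, 12]
ROT      → [3936, 12, 12, 12]
SUB      → [3936, 12, 0]
SUB      → [3936, 12]
SWAP     → [12, 3936]
DUP      → [12, 3936, 3936]
ADD      → [12, 7872]
NEG      → [12, -7872]
SUB      → [7884]
PUSH 5   → [7884, 5]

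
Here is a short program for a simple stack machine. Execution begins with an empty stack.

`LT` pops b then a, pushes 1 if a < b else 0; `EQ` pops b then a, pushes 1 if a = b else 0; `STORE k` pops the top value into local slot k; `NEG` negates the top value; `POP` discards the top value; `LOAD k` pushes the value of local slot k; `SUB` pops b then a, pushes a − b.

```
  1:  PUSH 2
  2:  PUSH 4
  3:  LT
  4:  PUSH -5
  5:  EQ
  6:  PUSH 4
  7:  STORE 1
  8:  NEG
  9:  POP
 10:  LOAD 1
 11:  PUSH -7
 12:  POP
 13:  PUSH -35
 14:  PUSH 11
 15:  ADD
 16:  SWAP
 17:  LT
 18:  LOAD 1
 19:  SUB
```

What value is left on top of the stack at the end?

-3

PUSH 2   → 2
PUSH 4   → 2 4
LT       → 1
PUSH -5  → 1 -5
EQ       → 0
PUSH 4   → 0 4
STORE 1  → 0
NEG      → 0
POP      → (empty)
LOAD 1   → 4
PUSH -7  → 4 -7
POP      → 4
PUSH -35 → 4 -35
PUSH 11  → 4 -35 11
ADD      → 4 -24
SWAP     → -24 4
LT       → 1
LOAD 1   → 1 4
SUB      → -3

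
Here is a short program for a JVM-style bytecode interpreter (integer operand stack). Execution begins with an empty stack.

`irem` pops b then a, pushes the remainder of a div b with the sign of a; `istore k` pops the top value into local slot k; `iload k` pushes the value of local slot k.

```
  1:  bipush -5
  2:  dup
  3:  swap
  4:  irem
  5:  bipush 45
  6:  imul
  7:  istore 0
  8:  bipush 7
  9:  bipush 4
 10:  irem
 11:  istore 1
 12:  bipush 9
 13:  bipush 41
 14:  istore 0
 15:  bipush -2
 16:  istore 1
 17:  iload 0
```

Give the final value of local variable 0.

bipush -5 -> -5
dup       -> -5 -5
swap      -> -5 -5
irem      -> 0
bipush 45 -> 0 45
imul      -> 0
istore 0  -> (empty)
bipush 7  -> 7
bipush 4  -> 7 4
irem      -> 3
istore 1  -> (empty)
bipush 9  -> 9
bipush 41 -> 9 41
istore 0  -> 9
bipush -2 -> 9 -2
istore 1  -> 9
iload 0   -> 9 41

41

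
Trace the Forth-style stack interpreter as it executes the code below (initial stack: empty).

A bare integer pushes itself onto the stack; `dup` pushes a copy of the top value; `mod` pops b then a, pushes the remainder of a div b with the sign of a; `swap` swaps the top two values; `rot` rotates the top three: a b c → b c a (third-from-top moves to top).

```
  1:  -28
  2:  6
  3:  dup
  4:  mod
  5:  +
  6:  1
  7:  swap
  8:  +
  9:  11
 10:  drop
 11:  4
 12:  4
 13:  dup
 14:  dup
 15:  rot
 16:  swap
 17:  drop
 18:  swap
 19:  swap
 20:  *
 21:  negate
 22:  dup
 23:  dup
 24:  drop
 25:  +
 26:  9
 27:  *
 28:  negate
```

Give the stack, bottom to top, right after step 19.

[-27, 4, 4, 4]

-28   -28
6     -28 6
dup   -28 6 6
mod   -28 0
+     -28
1     -28 1
swap  1 -28
+     -27
11    -27 11
drop  -27
4     -27 4
4     -27 4 4
dup   -27 4 4 4
dup   -27 4 4 4 4
rot   -27 4 4 4 4
swap  -27 4 4 4 4
drop  -27 4 4 4
swap  -27 4 4 4
swap  -27 4 4 4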